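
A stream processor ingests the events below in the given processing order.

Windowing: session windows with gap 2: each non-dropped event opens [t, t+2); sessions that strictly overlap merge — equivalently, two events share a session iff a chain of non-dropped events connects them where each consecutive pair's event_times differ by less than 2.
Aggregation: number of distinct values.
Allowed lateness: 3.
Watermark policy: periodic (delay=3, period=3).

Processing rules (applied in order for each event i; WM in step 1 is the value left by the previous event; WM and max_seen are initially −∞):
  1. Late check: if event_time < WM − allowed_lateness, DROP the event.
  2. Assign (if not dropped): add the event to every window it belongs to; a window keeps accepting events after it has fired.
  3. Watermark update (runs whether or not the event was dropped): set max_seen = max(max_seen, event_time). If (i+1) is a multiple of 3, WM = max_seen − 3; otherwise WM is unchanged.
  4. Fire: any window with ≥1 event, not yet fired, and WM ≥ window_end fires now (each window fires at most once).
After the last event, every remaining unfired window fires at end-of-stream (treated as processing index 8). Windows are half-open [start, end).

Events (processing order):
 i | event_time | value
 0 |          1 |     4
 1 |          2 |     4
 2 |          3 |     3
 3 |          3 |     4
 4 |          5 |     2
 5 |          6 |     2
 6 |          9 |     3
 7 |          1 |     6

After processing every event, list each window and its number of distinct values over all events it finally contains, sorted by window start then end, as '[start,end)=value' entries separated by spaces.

i=0 t=1 v=4: → [1,3); WM=−∞
i=1 t=2 v=4: → [1,4); WM=−∞
i=2 t=3 v=3: → [1,5); WM=0
i=3 t=3 v=4: → [1,5); WM=0
i=4 t=5 v=2: → [5,7); WM=0
i=5 t=6 v=2: → [5,8); WM=3
i=6 t=9 v=3: → [9,11); WM=3
i=7 t=1 v=6: → [1,5); WM=3

[1,5)=3 [5,8)=1 [9,11)=1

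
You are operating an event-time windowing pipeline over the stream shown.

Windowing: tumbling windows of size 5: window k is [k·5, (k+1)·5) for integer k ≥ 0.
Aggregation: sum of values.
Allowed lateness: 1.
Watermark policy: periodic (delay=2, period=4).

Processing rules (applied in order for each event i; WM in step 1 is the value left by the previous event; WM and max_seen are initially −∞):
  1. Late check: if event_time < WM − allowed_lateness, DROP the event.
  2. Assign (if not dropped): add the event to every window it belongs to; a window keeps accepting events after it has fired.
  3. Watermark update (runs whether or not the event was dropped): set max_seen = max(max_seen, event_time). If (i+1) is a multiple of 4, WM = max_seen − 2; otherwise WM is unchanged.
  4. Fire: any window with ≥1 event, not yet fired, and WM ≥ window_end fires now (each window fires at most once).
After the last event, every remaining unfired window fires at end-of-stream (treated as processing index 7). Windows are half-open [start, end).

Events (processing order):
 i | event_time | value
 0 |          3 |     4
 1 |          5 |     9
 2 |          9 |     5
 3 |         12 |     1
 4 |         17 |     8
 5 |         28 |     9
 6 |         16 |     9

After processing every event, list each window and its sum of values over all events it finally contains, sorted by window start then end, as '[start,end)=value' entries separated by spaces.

[0,5)=4 [5,10)=14 [10,15)=1 [15,20)=17 [25,30)=9

i=0 t=3 v=4: → [0,5); WM=−∞
i=1 t=5 v=9: → [5,10); WM=−∞
i=2 t=9 v=5: → [5,10); WM=−∞
i=3 t=12 v=1: → [10,15); WM=10; [0,5) fires=4 [5,10) fires=14
i=4 t=17 v=8: → [15,20); WM=10
i=5 t=28 v=9: → [25,30); WM=10
i=6 t=16 v=9: → [15,20); WM=10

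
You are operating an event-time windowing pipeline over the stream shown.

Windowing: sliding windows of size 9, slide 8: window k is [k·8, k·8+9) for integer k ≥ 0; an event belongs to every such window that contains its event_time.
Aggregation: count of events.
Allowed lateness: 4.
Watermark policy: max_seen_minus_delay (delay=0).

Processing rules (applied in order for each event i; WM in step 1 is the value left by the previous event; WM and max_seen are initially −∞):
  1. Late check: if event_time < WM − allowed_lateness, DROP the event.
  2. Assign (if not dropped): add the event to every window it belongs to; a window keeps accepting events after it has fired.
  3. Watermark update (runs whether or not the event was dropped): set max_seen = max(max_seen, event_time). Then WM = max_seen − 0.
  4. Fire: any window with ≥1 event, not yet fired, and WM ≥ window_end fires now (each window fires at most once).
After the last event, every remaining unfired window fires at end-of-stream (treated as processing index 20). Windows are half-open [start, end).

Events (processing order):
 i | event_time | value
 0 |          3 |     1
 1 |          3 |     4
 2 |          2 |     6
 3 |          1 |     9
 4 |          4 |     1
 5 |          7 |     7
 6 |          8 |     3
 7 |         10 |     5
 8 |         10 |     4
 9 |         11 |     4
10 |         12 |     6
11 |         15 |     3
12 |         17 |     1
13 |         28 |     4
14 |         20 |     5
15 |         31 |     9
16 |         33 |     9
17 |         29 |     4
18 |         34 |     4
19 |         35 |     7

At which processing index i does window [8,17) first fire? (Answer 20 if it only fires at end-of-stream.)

12

i=0 t=3 v=1: → [0,9); WM=3
i=1 t=3 v=4: → [0,9); WM=3
i=2 t=2 v=6: → [0,9); WM=3
i=3 t=1 v=9: → [0,9); WM=3
i=4 t=4 v=1: → [0,9); WM=4
i=5 t=7 v=7: → [0,9); WM=7
i=6 t=8 v=3: → [8,17),[0,9); WM=8
i=7 t=10 v=5: → [8,17); WM=10; [0,9) fires=7
i=8 t=10 v=4: → [8,17); WM=10
i=9 t=11 v=4: → [8,17); WM=11
i=10 t=12 v=6: → [8,17); WM=12
i=11 t=15 v=3: → [8,17); WM=15
i=12 t=17 v=1: → [16,25); WM=17; [8,17) fires=6
i=13 t=28 v=4: → [24,33); WM=28; [16,25) fires=1
i=14 t=20 v=5: DROP (t<28-4); WM=28
i=15 t=31 v=9: → [24,33); WM=31
i=16 t=33 v=9: → [32,41); WM=33; [24,33) fires=2
i=17 t=29 v=4: → [24,33); WM=33
i=18 t=34 v=4: → [32,41); WM=34
i=19 t=35 v=7: → [32,41); WM=35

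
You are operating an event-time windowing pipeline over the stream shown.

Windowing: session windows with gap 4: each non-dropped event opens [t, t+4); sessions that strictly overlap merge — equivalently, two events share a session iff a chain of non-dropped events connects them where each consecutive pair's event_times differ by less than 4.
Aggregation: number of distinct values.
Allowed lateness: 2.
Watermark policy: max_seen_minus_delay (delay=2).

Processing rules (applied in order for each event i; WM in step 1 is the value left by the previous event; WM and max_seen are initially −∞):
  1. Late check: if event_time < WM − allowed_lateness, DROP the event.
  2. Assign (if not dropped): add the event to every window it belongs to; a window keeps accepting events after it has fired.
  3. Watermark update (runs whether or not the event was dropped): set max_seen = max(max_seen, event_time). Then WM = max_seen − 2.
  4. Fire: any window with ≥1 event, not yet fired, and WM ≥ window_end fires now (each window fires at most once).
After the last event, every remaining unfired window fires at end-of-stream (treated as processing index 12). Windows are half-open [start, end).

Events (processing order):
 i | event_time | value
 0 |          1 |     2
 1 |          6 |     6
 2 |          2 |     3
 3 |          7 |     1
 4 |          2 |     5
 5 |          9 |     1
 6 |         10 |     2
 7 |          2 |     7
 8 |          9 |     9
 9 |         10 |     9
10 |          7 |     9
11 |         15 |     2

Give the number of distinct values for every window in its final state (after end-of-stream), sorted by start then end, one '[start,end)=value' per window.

i=0 t=1 v=2: → [1,5); WM=-1
i=1 t=6 v=6: → [6,10); WM=4
i=2 t=2 v=3: → [1,6); WM=4
i=3 t=7 v=1: → [6,11); WM=5
i=4 t=2 v=5: DROP (t<5-2); WM=5
i=5 t=9 v=1: → [6,13); WM=7
i=6 t=10 v=2: → [6,14); WM=8
i=7 t=2 v=7: DROP (t<8-2); WM=8
i=8 t=9 v=9: → [6,14); WM=8
i=9 t=10 v=9: → [6,14); WM=8
i=10 t=7 v=9: → [6,14); WM=8
i=11 t=15 v=2: → [15,19); WM=13

[1,6)=2 [6,14)=4 [15,19)=1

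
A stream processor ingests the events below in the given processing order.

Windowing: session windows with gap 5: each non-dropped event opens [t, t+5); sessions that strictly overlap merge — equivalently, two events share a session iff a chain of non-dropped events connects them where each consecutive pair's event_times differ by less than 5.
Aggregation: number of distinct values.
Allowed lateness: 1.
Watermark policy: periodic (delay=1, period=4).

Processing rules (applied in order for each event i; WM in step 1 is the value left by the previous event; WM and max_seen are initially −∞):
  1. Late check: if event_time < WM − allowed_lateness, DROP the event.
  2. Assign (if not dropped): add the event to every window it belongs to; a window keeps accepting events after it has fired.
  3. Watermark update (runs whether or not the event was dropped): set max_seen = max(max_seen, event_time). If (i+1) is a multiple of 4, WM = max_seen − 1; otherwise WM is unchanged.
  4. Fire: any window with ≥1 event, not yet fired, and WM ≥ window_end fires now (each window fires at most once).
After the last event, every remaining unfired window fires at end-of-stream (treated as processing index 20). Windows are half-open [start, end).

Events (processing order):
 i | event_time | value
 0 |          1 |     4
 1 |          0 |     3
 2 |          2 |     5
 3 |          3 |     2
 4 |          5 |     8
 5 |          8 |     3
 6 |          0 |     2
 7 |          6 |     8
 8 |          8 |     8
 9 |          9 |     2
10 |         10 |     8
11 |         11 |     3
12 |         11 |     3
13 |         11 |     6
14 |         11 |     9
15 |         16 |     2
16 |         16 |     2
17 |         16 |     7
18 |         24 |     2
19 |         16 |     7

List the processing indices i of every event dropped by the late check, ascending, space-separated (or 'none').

6

i=0 t=1 v=4: → [1,6); WM=−∞
i=1 t=0 v=3: → [0,6); WM=−∞
i=2 t=2 v=5: → [0,7); WM=−∞
i=3 t=3 v=2: → [0,8); WM=2
i=4 t=5 v=8: → [0,10); WM=2
i=5 t=8 v=3: → [0,13); WM=2
i=6 t=0 v=2: DROP (t<2-1); WM=2
i=7 t=6 v=8: → [0,13); WM=7
i=8 t=8 v=8: → [0,13); WM=7
i=9 t=9 v=2: → [0,14); WM=7
i=10 t=10 v=8: → [0,15); WM=7
i=11 t=11 v=3: → [0,16); WM=10
i=12 t=11 v=3: → [0,16); WM=10
i=13 t=11 v=6: → [0,16); WM=10
i=14 t=11 v=9: → [0,16); WM=10
i=15 t=16 v=2: → [16,21); WM=15
i=16 t=16 v=2: → [16,21); WM=15
i=17 t=16 v=7: → [16,21); WM=15
i=18 t=24 v=2: → [24,29); WM=15
i=19 t=16 v=7: → [16,21); WM=23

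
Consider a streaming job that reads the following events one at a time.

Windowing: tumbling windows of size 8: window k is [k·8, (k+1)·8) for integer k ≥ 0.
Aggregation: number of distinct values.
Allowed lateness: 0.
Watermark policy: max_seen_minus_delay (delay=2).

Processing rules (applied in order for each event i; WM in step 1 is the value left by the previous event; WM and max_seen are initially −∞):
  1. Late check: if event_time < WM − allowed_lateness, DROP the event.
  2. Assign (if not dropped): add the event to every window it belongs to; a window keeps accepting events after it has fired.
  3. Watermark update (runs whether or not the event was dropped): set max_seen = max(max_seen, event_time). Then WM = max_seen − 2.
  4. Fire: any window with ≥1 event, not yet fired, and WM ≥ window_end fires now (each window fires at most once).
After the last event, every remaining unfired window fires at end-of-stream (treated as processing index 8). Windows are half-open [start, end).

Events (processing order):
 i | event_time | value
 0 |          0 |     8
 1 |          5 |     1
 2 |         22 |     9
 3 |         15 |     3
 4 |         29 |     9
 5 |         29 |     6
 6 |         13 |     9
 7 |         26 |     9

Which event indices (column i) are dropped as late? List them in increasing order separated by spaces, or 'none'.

i=0 t=0 v=8: → [0,8); WM=-2
i=1 t=5 v=1: → [0,8); WM=3
i=2 t=22 v=9: → [16,24); WM=20; [0,8) fires=2
i=3 t=15 v=3: DROP (t<20-0); WM=20
i=4 t=29 v=9: → [24,32); WM=27; [16,24) fires=1
i=5 t=29 v=6: → [24,32); WM=27
i=6 t=13 v=9: DROP (t<27-0); WM=27
i=7 t=26 v=9: DROP (t<27-0); WM=27

3 6 7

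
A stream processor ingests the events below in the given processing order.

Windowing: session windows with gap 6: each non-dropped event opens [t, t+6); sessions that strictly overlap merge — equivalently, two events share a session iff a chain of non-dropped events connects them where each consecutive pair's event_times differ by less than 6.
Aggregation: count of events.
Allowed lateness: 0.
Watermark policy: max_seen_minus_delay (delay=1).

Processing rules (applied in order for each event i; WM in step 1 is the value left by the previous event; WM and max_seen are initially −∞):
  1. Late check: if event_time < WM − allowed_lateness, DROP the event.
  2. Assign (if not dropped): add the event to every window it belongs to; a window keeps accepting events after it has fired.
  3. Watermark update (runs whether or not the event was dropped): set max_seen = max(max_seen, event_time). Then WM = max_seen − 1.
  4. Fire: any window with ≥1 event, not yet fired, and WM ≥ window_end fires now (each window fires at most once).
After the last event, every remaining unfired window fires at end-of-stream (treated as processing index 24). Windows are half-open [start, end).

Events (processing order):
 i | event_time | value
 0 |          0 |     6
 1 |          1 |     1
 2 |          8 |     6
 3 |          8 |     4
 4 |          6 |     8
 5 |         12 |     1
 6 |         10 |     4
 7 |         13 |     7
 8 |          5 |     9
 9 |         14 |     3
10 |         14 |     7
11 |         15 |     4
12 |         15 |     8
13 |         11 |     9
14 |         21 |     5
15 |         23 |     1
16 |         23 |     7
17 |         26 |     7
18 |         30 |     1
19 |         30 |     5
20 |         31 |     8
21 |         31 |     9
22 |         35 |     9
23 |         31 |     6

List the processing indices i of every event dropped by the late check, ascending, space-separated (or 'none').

4 6 8 13 23

i=0 t=0 v=6: → [0,6); WM=-1
i=1 t=1 v=1: → [0,7); WM=0
i=2 t=8 v=6: → [8,14); WM=7
i=3 t=8 v=4: → [8,14); WM=7
i=4 t=6 v=8: DROP (t<7-0); WM=7
i=5 t=12 v=1: → [8,18); WM=11
i=6 t=10 v=4: DROP (t<11-0); WM=11
i=7 t=13 v=7: → [8,19); WM=12
i=8 t=5 v=9: DROP (t<12-0); WM=12
i=9 t=14 v=3: → [8,20); WM=13
i=10 t=14 v=7: → [8,20); WM=13
i=11 t=15 v=4: → [8,21); WM=14
i=12 t=15 v=8: → [8,21); WM=14
i=13 t=11 v=9: DROP (t<14-0); WM=14
i=14 t=21 v=5: → [21,27); WM=20
i=15 t=23 v=1: → [21,29); WM=22
i=16 t=23 v=7: → [21,29); WM=22
i=17 t=26 v=7: → [21,32); WM=25
i=18 t=30 v=1: → [21,36); WM=29
i=19 t=30 v=5: → [21,36); WM=29
i=20 t=31 v=8: → [21,37); WM=30
i=21 t=31 v=9: → [21,37); WM=30
i=22 t=35 v=9: → [21,41); WM=34
i=23 t=31 v=6: DROP (t<34-0); WM=34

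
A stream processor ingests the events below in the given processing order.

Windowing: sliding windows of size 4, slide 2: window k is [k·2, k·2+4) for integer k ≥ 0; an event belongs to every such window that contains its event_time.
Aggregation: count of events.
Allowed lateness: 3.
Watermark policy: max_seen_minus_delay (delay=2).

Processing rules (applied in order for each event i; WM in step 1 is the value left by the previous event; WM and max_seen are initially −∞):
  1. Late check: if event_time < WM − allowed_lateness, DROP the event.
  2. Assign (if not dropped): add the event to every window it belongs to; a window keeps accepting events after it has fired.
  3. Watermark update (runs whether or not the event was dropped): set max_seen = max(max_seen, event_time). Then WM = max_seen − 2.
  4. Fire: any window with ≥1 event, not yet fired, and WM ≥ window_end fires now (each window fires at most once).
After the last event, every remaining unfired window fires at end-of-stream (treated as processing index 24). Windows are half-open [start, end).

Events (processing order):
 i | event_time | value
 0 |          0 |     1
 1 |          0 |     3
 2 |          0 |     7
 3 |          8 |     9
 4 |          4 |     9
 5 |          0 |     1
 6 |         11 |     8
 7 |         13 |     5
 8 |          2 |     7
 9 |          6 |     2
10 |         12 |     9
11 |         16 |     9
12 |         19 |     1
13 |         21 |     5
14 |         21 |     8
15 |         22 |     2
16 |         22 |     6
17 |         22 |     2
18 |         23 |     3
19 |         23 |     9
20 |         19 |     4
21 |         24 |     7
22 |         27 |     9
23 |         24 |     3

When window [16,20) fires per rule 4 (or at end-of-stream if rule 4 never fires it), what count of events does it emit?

i=0 t=0 v=1: → [0,4); WM=-2
i=1 t=0 v=3: → [0,4); WM=-2
i=2 t=0 v=7: → [0,4); WM=-2
i=3 t=8 v=9: → [8,12),[6,10); WM=6; [0,4) fires=3
i=4 t=4 v=9: → [4,8),[2,6); WM=6; [2,6) fires=1
i=5 t=0 v=1: DROP (t<6-3); WM=6
i=6 t=11 v=8: → [10,14),[8,12); WM=9; [4,8) fires=1
i=7 t=13 v=5: → [12,16),[10,14); WM=11; [6,10) fires=1
i=8 t=2 v=7: DROP (t<11-3); WM=11
i=9 t=6 v=2: DROP (t<11-3); WM=11
i=10 t=12 v=9: → [12,16),[10,14); WM=11
i=11 t=16 v=9: → [16,20),[14,18); WM=14; [8,12) fires=2 [10,14) fires=3
i=12 t=19 v=1: → [18,22),[16,20); WM=17; [12,16) fires=2
i=13 t=21 v=5: → [20,24),[18,22); WM=19; [14,18) fires=1
i=14 t=21 v=8: → [20,24),[18,22); WM=19
i=15 t=22 v=2: → [22,26),[20,24); WM=20; [16,20) fires=2
i=16 t=22 v=6: → [22,26),[20,24); WM=20
i=17 t=22 v=2: → [22,26),[20,24); WM=20
i=18 t=23 v=3: → [22,26),[20,24); WM=21
i=19 t=23 v=9: → [22,26),[20,24); WM=21
i=20 t=19 v=4: → [18,22),[16,20); WM=21
i=21 t=24 v=7: → [24,28),[22,26); WM=22; [18,22) fires=4
i=22 t=27 v=9: → [26,30),[24,28); WM=25; [20,24) fires=7
i=23 t=24 v=3: → [24,28),[22,26); WM=25

2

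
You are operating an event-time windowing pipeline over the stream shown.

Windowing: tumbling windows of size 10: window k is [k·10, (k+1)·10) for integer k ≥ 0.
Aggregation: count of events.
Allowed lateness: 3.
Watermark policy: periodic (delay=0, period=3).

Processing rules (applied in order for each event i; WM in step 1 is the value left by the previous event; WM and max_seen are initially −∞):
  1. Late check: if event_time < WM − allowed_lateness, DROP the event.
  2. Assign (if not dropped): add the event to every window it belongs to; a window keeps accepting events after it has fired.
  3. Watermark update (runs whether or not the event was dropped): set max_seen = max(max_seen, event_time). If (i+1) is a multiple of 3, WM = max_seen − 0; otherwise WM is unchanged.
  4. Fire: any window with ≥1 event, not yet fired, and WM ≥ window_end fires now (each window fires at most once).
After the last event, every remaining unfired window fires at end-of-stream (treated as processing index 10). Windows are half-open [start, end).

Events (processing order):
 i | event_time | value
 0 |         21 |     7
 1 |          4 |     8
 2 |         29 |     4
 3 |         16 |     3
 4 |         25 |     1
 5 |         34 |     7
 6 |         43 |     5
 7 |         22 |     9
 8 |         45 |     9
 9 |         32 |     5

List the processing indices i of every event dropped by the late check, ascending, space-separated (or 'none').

3 4 7 9

i=0 t=21 v=7: → [20,30); WM=−∞
i=1 t=4 v=8: → [0,10); WM=−∞
i=2 t=29 v=4: → [20,30); WM=29; [0,10) fires=1
i=3 t=16 v=3: DROP (t<29-3); WM=29
i=4 t=25 v=1: DROP (t<29-3); WM=29
i=5 t=34 v=7: → [30,40); WM=34; [20,30) fires=2
i=6 t=43 v=5: → [40,50); WM=34
i=7 t=22 v=9: DROP (t<34-3); WM=34
i=8 t=45 v=9: → [40,50); WM=45; [30,40) fires=1
i=9 t=32 v=5: DROP (t<45-3); WM=45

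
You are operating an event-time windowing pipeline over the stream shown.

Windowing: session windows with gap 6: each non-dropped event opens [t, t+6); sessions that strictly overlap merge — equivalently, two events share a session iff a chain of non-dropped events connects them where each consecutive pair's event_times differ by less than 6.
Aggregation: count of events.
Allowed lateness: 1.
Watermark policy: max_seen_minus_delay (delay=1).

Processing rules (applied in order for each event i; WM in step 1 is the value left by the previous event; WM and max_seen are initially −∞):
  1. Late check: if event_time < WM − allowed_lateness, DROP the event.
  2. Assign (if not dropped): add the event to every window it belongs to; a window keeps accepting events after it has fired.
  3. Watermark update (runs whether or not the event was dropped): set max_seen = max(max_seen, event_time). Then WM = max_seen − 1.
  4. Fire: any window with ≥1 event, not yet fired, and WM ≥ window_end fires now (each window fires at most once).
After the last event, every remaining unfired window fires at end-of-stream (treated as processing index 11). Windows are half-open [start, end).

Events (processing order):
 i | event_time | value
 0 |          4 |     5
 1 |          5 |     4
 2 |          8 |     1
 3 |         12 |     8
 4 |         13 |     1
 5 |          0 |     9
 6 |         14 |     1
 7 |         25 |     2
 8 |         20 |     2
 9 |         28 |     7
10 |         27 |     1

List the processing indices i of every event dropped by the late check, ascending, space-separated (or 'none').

i=0 t=4 v=5: → [4,10); WM=3
i=1 t=5 v=4: → [4,11); WM=4
i=2 t=8 v=1: → [4,14); WM=7
i=3 t=12 v=8: → [4,18); WM=11
i=4 t=13 v=1: → [4,19); WM=12
i=5 t=0 v=9: DROP (t<12-1); WM=12
i=6 t=14 v=1: → [4,20); WM=13
i=7 t=25 v=2: → [25,31); WM=24
i=8 t=20 v=2: DROP (t<24-1); WM=24
i=9 t=28 v=7: → [25,34); WM=27
i=10 t=27 v=1: → [25,34); WM=27

5 8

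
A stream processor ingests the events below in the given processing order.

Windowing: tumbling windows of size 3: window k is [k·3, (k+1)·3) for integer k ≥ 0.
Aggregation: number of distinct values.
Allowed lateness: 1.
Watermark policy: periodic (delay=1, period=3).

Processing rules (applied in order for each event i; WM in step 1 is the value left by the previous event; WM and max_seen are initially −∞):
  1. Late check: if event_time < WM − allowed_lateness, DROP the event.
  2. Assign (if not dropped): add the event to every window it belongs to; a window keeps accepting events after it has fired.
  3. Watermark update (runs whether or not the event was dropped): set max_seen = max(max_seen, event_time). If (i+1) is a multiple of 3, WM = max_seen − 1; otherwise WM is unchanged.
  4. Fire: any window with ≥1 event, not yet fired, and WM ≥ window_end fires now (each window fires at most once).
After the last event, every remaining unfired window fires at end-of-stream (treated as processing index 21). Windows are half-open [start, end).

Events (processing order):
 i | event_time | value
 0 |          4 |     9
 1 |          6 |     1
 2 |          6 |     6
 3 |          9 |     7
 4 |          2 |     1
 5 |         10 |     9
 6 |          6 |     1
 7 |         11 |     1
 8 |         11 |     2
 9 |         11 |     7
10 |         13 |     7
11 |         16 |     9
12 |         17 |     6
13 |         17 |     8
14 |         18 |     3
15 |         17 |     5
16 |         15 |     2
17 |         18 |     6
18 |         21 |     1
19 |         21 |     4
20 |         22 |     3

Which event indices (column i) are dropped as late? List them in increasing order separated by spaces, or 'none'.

4 6 16

i=0 t=4 v=9: → [3,6); WM=−∞
i=1 t=6 v=1: → [6,9); WM=−∞
i=2 t=6 v=6: → [6,9); WM=5
i=3 t=9 v=7: → [9,12); WM=5
i=4 t=2 v=1: DROP (t<5-1); WM=5
i=5 t=10 v=9: → [9,12); WM=9; [3,6) fires=1 [6,9) fires=2
i=6 t=6 v=1: DROP (t<9-1); WM=9
i=7 t=11 v=1: → [9,12); WM=9
i=8 t=11 v=2: → [9,12); WM=10
i=9 t=11 v=7: → [9,12); WM=10
i=10 t=13 v=7: → [12,15); WM=10
i=11 t=16 v=9: → [15,18); WM=15; [9,12) fires=4 [12,15) fires=1
i=12 t=17 v=6: → [15,18); WM=15
i=13 t=17 v=8: → [15,18); WM=15
i=14 t=18 v=3: → [18,21); WM=17
i=15 t=17 v=5: → [15,18); WM=17
i=16 t=15 v=2: DROP (t<17-1); WM=17
i=17 t=18 v=6: → [18,21); WM=17
i=18 t=21 v=1: → [21,24); WM=17
i=19 t=21 v=4: → [21,24); WM=17
i=20 t=22 v=3: → [21,24); WM=21; [15,18) fires=4 [18,21) fires=2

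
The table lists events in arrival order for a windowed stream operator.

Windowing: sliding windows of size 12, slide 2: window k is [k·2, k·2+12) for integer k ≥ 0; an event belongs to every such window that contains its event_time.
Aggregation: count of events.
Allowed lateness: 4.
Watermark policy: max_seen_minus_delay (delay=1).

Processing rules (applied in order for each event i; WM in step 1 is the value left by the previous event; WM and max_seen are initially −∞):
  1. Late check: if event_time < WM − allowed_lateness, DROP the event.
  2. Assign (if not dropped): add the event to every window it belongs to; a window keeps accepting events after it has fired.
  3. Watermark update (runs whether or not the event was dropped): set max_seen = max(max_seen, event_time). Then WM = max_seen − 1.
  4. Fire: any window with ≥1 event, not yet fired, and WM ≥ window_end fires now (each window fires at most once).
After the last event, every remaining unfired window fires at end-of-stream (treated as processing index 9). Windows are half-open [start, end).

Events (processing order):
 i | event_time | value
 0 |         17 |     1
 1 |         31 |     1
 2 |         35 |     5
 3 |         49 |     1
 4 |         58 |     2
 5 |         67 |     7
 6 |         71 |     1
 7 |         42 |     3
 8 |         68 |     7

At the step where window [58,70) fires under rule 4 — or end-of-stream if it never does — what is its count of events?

2

i=0 t=17 v=1: → [16,28),[14,26),[12,24),[10,22),[8,20),[6,18); WM=16
i=1 t=31 v=1: → [30,42),[28,40),[26,38),[24,36),[22,34),[20,32); WM=30; [6,18) fires=1 [8,20) fires=1 [10,22) fires=1 [12,24) fires=1 [14,26) fires=1 [16,28) fires=1
i=2 t=35 v=5: → [34,46),[32,44),[30,42),[28,40),[26,38),[24,36); WM=34; [20,32) fires=1 [22,34) fires=1
i=3 t=49 v=1: → [48,60),[46,58),[44,56),[42,54),[40,52),[38,50); WM=48; [24,36) fires=2 [26,38) fires=2 [28,40) fires=2 [30,42) fires=2 [32,44) fires=1 [34,46) fires=1
i=4 t=58 v=2: → [58,70),[56,68),[54,66),[52,64),[50,62),[48,60); WM=57; [38,50) fires=1 [40,52) fires=1 [42,54) fires=1 [44,56) fires=1
i=5 t=67 v=7: → [66,78),[64,76),[62,74),[60,72),[58,70),[56,68); WM=66; [46,58) fires=1 [48,60) fires=2 [50,62) fires=1 [52,64) fires=1 [54,66) fires=1
i=6 t=71 v=1: → [70,82),[68,80),[66,78),[64,76),[62,74),[60,72); WM=70; [56,68) fires=2 [58,70) fires=2
i=7 t=42 v=3: DROP (t<70-4); WM=70
i=8 t=68 v=7: → [68,80),[66,78),[64,76),[62,74),[60,72),[58,70); WM=70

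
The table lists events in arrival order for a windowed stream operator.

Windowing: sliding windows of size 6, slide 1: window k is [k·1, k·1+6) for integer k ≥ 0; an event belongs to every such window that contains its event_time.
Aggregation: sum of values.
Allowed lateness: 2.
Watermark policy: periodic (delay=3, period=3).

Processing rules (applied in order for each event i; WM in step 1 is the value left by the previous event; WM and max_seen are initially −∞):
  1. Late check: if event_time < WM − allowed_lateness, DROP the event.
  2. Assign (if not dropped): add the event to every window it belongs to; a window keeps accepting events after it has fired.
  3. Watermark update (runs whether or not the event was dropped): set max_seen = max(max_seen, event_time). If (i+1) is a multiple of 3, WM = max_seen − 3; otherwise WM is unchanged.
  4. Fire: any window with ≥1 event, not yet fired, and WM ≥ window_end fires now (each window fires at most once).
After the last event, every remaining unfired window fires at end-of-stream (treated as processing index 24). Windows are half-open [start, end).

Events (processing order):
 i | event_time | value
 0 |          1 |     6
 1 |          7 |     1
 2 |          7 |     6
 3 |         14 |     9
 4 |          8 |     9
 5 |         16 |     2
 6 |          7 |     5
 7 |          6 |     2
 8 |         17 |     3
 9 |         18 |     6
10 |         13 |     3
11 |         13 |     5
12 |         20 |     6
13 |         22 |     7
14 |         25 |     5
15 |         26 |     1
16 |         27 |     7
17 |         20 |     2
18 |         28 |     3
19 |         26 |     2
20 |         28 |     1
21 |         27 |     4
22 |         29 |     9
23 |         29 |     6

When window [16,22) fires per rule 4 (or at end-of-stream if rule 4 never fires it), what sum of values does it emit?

i=0 t=1 v=6: → [1,7),[0,6); WM=−∞
i=1 t=7 v=1: → [7,13),[6,12),[5,11),[4,10),[3,9),[2,8); WM=−∞
i=2 t=7 v=6: → [7,13),[6,12),[5,11),[4,10),[3,9),[2,8); WM=4
i=3 t=14 v=9: → [14,20),[13,19),[12,18),[11,17),[10,16),[9,15); WM=4
i=4 t=8 v=9: → [8,14),[7,13),[6,12),[5,11),[4,10),[3,9); WM=4
i=5 t=16 v=2: → [16,22),[15,21),[14,20),[13,19),[12,18),[11,17); WM=13; [0,6) fires=6 [1,7) fires=6 [2,8) fires=7 [3,9) fires=16 [4,10) fires=16 [5,11) fires=16 [6,12) fires=16 [7,13) fires=16
i=6 t=7 v=5: DROP (t<13-2); WM=13
i=7 t=6 v=2: DROP (t<13-2); WM=13
i=8 t=17 v=3: → [17,23),[16,22),[15,21),[14,20),[13,19),[12,18); WM=14; [8,14) fires=9
i=9 t=18 v=6: → [18,24),[17,23),[16,22),[15,21),[14,20),[13,19); WM=14
i=10 t=13 v=3: → [13,19),[12,18),[11,17),[10,16),[9,15),[8,14); WM=14
i=11 t=13 v=5: → [13,19),[12,18),[11,17),[10,16),[9,15),[8,14); WM=15; [9,15) fires=17
i=12 t=20 v=6: → [20,26),[19,25),[18,24),[17,23),[16,22),[15,21); WM=15
i=13 t=22 v=7: → [22,28),[21,27),[20,26),[19,25),[18,24),[17,23); WM=15
i=14 t=25 v=5: → [25,31),[24,30),[23,29),[22,28),[21,27),[20,26); WM=22; [10,16) fires=17 [11,17) fires=19 [12,18) fires=22 [13,19) fires=28 [14,20) fires=20 [15,21) fires=17 [16,22) fires=17
i=15 t=26 v=1: → [26,32),[25,31),[24,30),[23,29),[22,28),[21,27); WM=22
i=16 t=27 v=7: → [27,33),[26,32),[25,31),[24,30),[23,29),[22,28); WM=22
i=17 t=20 v=2: → [20,26),[19,25),[18,24),[17,23),[16,22),[15,21); WM=24; [17,23) fires=24 [18,24) fires=21
i=18 t=28 v=3: → [28,34),[27,33),[26,32),[25,31),[24,30),[23,29); WM=24
i=19 t=26 v=2: → [26,32),[25,31),[24,30),[23,29),[22,28),[21,27); WM=24
i=20 t=28 v=1: → [28,34),[27,33),[26,32),[25,31),[24,30),[23,29); WM=25; [19,25) fires=15
i=21 t=27 v=4: → [27,33),[26,32),[25,31),[24,30),[23,29),[22,28); WM=25
i=22 t=29 v=9: → [29,35),[28,34),[27,33),[26,32),[25,31),[24,30); WM=25
i=23 t=29 v=6: → [29,35),[28,34),[27,33),[26,32),[25,31),[24,30); WM=26; [20,26) fires=20

17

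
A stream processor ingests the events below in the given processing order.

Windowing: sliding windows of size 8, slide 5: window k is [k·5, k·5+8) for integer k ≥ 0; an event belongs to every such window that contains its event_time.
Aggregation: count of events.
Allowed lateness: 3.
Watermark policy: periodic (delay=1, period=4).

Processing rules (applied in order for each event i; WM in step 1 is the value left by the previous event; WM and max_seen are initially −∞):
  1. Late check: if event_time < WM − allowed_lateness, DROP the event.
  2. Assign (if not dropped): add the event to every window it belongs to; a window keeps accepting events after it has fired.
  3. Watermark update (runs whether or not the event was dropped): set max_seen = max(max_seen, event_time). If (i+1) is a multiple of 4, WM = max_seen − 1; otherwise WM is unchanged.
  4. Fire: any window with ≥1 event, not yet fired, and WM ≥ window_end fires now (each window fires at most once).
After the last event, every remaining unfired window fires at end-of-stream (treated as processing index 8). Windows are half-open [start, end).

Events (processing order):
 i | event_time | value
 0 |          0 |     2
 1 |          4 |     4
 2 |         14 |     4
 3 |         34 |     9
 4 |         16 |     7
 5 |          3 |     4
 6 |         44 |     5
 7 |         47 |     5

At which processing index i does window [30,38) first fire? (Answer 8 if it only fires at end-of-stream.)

i=0 t=0 v=2: → [0,8); WM=−∞
i=1 t=4 v=4: → [0,8); WM=−∞
i=2 t=14 v=4: → [10,18); WM=−∞
i=3 t=34 v=9: → [30,38); WM=33; [0,8) fires=2 [10,18) fires=1
i=4 t=16 v=7: DROP (t<33-3); WM=33
i=5 t=3 v=4: DROP (t<33-3); WM=33
i=6 t=44 v=5: → [40,48); WM=33
i=7 t=47 v=5: → [45,53),[40,48); WM=46; [30,38) fires=1

7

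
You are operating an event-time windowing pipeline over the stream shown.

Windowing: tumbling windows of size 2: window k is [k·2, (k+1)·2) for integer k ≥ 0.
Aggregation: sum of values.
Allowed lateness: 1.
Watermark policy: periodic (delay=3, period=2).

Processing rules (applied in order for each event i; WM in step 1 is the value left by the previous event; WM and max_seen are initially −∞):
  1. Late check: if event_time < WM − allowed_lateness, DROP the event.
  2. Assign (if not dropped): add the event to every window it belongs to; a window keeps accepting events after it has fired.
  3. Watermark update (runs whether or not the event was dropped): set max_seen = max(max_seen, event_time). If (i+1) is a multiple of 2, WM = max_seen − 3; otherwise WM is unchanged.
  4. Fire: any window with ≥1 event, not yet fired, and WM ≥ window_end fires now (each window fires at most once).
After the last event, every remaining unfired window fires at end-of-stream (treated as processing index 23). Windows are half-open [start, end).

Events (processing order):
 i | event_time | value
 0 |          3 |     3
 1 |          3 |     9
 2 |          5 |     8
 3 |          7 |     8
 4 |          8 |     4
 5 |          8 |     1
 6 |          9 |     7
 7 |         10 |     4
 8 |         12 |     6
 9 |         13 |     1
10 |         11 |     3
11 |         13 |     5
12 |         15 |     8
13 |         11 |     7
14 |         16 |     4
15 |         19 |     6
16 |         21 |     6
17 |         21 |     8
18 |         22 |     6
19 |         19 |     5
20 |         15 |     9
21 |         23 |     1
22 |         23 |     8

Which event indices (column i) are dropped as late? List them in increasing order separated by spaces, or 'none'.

i=0 t=3 v=3: → [2,4); WM=−∞
i=1 t=3 v=9: → [2,4); WM=0
i=2 t=5 v=8: → [4,6); WM=0
i=3 t=7 v=8: → [6,8); WM=4; [2,4) fires=12
i=4 t=8 v=4: → [8,10); WM=4
i=5 t=8 v=1: → [8,10); WM=5
i=6 t=9 v=7: → [8,10); WM=5
i=7 t=10 v=4: → [10,12); WM=7; [4,6) fires=8
i=8 t=12 v=6: → [12,14); WM=7
i=9 t=13 v=1: → [12,14); WM=10; [6,8) fires=8 [8,10) fires=12
i=10 t=11 v=3: → [10,12); WM=10
i=11 t=13 v=5: → [12,14); WM=10
i=12 t=15 v=8: → [14,16); WM=10
i=13 t=11 v=7: → [10,12); WM=12; [10,12) fires=14
i=14 t=16 v=4: → [16,18); WM=12
i=15 t=19 v=6: → [18,20); WM=16; [12,14) fires=12 [14,16) fires=8
i=16 t=21 v=6: → [20,22); WM=16
i=17 t=21 v=8: → [20,22); WM=18; [16,18) fires=4
i=18 t=22 v=6: → [22,24); WM=18
i=19 t=19 v=5: → [18,20); WM=19
i=20 t=15 v=9: DROP (t<19-1); WM=19
i=21 t=23 v=1: → [22,24); WM=20; [18,20) fires=11
i=22 t=23 v=8: → [22,24); WM=20

20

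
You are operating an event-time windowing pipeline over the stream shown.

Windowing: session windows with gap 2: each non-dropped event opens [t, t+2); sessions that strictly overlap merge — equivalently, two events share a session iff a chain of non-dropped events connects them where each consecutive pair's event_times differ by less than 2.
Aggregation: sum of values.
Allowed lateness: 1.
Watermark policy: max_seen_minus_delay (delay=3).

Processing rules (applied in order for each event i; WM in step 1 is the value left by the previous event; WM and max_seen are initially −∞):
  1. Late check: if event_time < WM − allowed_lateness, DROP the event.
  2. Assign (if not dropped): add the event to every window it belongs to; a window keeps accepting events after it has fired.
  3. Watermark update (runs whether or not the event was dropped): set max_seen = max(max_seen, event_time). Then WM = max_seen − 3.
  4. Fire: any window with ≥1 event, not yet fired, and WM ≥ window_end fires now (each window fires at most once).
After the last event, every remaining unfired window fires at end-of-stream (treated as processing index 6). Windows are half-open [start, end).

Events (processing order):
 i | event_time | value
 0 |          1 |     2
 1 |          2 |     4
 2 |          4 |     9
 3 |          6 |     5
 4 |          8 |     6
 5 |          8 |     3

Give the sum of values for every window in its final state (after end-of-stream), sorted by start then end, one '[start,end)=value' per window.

i=0 t=1 v=2: → [1,3); WM=-2
i=1 t=2 v=4: → [1,4); WM=-1
i=2 t=4 v=9: → [4,6); WM=1
i=3 t=6 v=5: → [6,8); WM=3
i=4 t=8 v=6: → [8,10); WM=5
i=5 t=8 v=3: → [8,10); WM=5

[1,4)=6 [4,6)=9 [6,8)=5 [8,10)=9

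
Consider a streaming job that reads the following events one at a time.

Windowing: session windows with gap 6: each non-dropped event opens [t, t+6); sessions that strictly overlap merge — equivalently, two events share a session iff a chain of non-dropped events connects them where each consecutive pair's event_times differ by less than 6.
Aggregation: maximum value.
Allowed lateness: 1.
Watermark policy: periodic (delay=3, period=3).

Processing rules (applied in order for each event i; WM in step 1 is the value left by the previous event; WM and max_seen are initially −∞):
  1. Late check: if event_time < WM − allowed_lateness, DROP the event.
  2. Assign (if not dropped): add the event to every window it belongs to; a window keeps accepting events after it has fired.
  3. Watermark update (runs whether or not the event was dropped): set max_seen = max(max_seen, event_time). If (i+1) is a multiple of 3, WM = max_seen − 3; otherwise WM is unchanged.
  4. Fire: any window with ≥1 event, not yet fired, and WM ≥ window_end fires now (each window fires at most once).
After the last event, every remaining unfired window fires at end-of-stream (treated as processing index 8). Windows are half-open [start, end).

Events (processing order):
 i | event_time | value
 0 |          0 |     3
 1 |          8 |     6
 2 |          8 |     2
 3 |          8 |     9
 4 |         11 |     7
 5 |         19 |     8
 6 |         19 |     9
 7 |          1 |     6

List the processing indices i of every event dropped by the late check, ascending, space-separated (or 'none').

i=0 t=0 v=3: → [0,6); WM=−∞
i=1 t=8 v=6: → [8,14); WM=−∞
i=2 t=8 v=2: → [8,14); WM=5
i=3 t=8 v=9: → [8,14); WM=5
i=4 t=11 v=7: → [8,17); WM=5
i=5 t=19 v=8: → [19,25); WM=16
i=6 t=19 v=9: → [19,25); WM=16
i=7 t=1 v=6: DROP (t<16-1); WM=16

7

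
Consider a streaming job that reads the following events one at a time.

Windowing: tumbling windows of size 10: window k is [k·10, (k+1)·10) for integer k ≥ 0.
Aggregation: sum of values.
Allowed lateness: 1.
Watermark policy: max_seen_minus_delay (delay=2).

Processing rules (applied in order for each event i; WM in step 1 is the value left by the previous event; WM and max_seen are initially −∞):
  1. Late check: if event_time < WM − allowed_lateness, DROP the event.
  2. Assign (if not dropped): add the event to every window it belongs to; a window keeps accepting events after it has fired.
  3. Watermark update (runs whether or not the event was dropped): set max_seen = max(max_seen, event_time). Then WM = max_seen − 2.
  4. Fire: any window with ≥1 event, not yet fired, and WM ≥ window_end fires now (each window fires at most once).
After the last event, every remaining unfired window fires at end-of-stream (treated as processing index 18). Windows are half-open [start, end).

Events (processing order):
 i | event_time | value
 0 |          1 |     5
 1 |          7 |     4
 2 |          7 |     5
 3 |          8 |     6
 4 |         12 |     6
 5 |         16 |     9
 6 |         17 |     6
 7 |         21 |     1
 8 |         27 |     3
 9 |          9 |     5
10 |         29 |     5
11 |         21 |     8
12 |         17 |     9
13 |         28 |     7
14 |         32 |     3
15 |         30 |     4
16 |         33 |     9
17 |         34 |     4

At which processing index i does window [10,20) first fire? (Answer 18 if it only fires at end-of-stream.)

i=0 t=1 v=5: → [0,10); WM=-1
i=1 t=7 v=4: → [0,10); WM=5
i=2 t=7 v=5: → [0,10); WM=5
i=3 t=8 v=6: → [0,10); WM=6
i=4 t=12 v=6: → [10,20); WM=10; [0,10) fires=20
i=5 t=16 v=9: → [10,20); WM=14
i=6 t=17 v=6: → [10,20); WM=15
i=7 t=21 v=1: → [20,30); WM=19
i=8 t=27 v=3: → [20,30); WM=25; [10,20) fires=21
i=9 t=9 v=5: DROP (t<25-1); WM=25
i=10 t=29 v=5: → [20,30); WM=27
i=11 t=21 v=8: DROP (t<27-1); WM=27
i=12 t=17 v=9: DROP (t<27-1); WM=27
i=13 t=28 v=7: → [20,30); WM=27
i=14 t=32 v=3: → [30,40); WM=30; [20,30) fires=16
i=15 t=30 v=4: → [30,40); WM=30
i=16 t=33 v=9: → [30,40); WM=31
i=17 t=34 v=4: → [30,40); WM=32

8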